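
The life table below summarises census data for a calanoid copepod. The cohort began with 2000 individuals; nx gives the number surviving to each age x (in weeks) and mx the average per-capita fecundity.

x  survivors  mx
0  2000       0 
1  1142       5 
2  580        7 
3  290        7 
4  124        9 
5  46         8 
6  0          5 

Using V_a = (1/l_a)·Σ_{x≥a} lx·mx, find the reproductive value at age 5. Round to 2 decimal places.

lx = nx/n0 = nx/2000: 1, 0.571, 0.29, 0.145, 0.062, 0.023, 0
lx·mx for x ≥ 5: 0.184, 0 → sum = 0.184
V_5 = 0.184 / l_5 = 0.184 / 0.023 = 8 → 8.00

8.00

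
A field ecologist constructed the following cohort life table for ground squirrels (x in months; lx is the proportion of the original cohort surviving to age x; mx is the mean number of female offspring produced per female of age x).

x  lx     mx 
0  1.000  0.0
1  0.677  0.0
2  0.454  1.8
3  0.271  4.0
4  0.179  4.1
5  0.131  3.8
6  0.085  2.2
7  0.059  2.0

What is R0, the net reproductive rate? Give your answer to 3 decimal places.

3.438

lx·mx by age: 0, 0, 0.8172, 1.084, 0.7339, 0.4978, 0.187, 0.118
R0 = Σ lx·mx = 3.4379 → 3.438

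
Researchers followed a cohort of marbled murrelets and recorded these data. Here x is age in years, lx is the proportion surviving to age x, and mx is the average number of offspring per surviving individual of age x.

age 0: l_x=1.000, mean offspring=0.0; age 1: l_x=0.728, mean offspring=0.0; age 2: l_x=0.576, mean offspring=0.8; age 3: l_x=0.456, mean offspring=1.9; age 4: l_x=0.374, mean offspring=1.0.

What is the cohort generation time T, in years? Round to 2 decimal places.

lx·mx: 0, 0, 0.4608, 0.8664, 0.374 → R0 = 1.7012
x·lx·mx: 0, 0, 0.9216, 2.5992, 1.496 → Σ = 5.0168
T = 5.0168 / 1.7012 = 2.948977… → 2.95

2.95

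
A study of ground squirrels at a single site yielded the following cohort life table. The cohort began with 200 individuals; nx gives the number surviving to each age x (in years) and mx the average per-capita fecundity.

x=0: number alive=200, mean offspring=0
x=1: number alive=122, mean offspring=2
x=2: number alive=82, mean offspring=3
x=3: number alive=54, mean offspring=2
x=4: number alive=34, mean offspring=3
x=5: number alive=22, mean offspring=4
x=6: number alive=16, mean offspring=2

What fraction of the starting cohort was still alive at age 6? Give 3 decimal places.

0.080

l_6 = n_6/n_0 = 16/200 = 0.08 → 0.080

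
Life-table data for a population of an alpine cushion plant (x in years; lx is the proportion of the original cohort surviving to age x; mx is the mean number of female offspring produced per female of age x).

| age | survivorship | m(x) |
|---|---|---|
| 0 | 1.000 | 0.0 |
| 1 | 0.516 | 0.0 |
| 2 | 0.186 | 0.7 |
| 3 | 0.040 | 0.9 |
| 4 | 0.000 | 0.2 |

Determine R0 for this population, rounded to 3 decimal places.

lx·mx by age: 0, 0, 0.1302, 0.036, 0
R0 = Σ lx·mx = 0.1662 → 0.166

0.166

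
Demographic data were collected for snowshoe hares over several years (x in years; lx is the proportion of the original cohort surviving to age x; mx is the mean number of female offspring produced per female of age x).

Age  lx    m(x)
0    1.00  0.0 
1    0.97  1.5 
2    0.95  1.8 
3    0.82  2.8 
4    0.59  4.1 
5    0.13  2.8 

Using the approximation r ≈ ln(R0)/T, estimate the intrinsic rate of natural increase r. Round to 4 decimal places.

R0 = Σ lx·mx = 0 + 1.455 + 1.71 + 2.296 + 2.419 + 0.364 = 8.244
Σ x·lx·mx = 23.259; T = 23.259/8.244 = 2.82132…
r ≈ ln(R0)/T = ln(8.244)/2.82132… = 0.747693… → 0.7477

0.7477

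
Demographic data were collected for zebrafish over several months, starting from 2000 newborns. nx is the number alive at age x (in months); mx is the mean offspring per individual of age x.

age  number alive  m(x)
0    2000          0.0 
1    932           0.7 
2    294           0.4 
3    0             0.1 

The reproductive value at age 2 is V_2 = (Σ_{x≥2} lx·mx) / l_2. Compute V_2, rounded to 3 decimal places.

0.400

lx = nx/n0 = nx/2000: 1, 0.466, 0.147, 0
lx·mx for x ≥ 2: 0.0588, 0 → sum = 0.0588
V_2 = 0.0588 / l_2 = 0.0588 / 0.147 = 0.4 → 0.400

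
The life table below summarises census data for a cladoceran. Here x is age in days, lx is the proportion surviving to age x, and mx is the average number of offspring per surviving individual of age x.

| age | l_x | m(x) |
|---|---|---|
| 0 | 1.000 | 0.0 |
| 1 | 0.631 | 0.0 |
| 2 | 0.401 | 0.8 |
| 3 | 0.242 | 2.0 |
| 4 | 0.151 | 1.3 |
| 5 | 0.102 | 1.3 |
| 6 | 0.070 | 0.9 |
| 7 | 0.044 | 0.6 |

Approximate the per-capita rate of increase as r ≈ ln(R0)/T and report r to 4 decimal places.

R0 = Σ lx·mx = 0 + 0 + 0.3208 + 0.484 + 0.1963 + 0.1326 + 0.063 + 0.0264 = 1.2231
Σ x·lx·mx = 4.1046; T = 4.1046/1.2231 = 3.3559…
r ≈ ln(R0)/T = ln(1.2231)/3.3559… = 0.06001… → 0.0600

0.0600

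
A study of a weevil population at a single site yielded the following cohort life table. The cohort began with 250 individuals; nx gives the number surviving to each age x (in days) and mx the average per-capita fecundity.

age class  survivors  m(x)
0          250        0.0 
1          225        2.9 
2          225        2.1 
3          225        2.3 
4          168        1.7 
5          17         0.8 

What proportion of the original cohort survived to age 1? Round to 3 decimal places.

0.900

l_1 = n_1/n_0 = 225/250 = 0.9 → 0.900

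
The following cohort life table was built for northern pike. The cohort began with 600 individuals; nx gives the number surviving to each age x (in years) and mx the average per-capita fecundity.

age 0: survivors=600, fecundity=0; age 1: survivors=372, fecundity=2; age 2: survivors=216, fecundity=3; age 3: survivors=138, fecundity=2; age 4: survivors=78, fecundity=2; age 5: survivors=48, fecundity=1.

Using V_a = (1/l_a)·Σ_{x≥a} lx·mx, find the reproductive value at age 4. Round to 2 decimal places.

lx = nx/n0 = nx/600: 1, 0.62, 0.36, 0.23, 0.13, 0.08
lx·mx for x ≥ 4: 0.26, 0.08 → sum = 0.34
V_4 = 0.34 / l_4 = 0.34 / 0.13 = 2.615385… → 2.62

2.62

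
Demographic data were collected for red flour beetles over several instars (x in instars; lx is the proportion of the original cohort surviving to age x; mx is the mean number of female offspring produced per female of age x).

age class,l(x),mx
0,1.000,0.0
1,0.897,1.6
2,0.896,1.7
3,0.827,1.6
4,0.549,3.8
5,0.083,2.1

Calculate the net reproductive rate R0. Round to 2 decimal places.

6.54

lx·mx by age: 0, 1.4352, 1.5232, 1.3232, 2.0862, 0.1743
R0 = Σ lx·mx = 6.5421 → 6.54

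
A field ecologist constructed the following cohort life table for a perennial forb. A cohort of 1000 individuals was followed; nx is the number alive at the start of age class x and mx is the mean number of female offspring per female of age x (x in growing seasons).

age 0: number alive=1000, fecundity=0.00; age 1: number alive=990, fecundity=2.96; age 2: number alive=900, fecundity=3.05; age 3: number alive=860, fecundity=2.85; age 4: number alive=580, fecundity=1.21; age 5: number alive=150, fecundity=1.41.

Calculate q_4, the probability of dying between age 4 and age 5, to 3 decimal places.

lx = nx/n0 = nx/1000: 1, 0.99, 0.9, 0.86, 0.58, 0.15
q_4 = (l_4 − l_5) / l_4 = (0.58 − 0.15) / 0.58
     = 0.43 / 0.58 = 0.741379… → 0.741

0.741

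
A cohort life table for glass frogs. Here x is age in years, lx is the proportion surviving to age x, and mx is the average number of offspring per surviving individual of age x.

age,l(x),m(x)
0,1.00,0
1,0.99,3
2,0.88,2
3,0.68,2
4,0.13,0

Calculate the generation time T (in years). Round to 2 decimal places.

1.74

lx·mx: 0, 2.97, 1.76, 1.36, 0 → R0 = 6.09
x·lx·mx: 0, 2.97, 3.52, 4.08, 0 → Σ = 10.57
T = 10.57 / 6.09 = 1.735632… → 1.74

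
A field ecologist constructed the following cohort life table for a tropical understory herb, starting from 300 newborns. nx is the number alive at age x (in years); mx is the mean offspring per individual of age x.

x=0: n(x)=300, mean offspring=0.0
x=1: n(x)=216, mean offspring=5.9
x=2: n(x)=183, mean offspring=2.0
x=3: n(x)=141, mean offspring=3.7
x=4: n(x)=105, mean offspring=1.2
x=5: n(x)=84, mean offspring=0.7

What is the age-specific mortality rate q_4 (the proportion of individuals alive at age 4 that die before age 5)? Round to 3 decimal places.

lx = nx/n0 = nx/300: 1, 0.72, 0.61, 0.47, 0.35, 0.28
q_4 = (l_4 − l_5) / l_4 = (0.35 − 0.28) / 0.35
     = 0.07 / 0.35 = 0.2 → 0.200

0.200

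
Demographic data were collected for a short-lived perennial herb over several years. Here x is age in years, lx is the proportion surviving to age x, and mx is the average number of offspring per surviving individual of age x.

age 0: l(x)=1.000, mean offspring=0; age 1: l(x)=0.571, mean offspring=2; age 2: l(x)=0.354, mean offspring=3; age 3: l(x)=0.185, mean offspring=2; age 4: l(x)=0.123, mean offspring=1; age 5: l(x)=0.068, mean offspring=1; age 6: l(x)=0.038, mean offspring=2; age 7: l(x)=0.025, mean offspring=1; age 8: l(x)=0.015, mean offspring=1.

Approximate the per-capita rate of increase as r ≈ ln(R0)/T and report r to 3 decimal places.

0.512

R0 = Σ lx·mx = 0 + 1.142 + 1.062 + 0.37 + 0.123 + 0.068 + 0.076 + 0.025 + 0.015 = 2.881
Σ x·lx·mx = 5.959; T = 5.959/2.881 = 2.06838…
r ≈ ln(R0)/T = ln(2.881)/2.06838… = 0.51158… → 0.512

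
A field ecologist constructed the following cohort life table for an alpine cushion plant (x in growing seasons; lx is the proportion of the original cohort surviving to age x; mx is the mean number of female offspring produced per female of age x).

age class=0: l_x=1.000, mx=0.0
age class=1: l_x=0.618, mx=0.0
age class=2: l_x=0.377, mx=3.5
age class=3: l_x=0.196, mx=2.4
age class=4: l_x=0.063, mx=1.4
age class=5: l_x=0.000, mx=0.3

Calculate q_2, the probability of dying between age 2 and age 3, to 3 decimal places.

q_2 = (l_2 − l_3) / l_2 = (0.377 − 0.196) / 0.377
     = 0.181 / 0.377 = 0.480106… → 0.480

0.480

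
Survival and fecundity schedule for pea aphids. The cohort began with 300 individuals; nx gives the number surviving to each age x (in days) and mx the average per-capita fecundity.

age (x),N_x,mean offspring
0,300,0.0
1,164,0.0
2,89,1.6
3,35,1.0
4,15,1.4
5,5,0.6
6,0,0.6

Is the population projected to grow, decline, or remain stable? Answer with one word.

lx = nx/n0 = nx/300: 1, 0.54667…, 0.29667…, 0.11667…, 0.05, 0.01667…, 0
R0 = Σ lx·mx = 0 + 0 + 0.474667… + 0.116667… + 0.07 + 0.01… + 0 = 0.671333…
R0 < 1, so the population is declining.

declining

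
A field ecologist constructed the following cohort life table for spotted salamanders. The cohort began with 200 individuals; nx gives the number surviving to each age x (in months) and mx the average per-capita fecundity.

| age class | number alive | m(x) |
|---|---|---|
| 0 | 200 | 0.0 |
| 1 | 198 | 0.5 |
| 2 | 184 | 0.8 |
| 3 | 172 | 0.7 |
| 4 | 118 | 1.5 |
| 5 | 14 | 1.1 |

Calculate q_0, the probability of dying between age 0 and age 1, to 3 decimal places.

0.010

lx = nx/n0 = nx/200: 1, 0.99, 0.92, 0.86, 0.59, 0.07
q_0 = (l_0 − l_1) / l_0 = (1 − 0.99) / 1
     = 0.01 / 1 = 0.01 → 0.010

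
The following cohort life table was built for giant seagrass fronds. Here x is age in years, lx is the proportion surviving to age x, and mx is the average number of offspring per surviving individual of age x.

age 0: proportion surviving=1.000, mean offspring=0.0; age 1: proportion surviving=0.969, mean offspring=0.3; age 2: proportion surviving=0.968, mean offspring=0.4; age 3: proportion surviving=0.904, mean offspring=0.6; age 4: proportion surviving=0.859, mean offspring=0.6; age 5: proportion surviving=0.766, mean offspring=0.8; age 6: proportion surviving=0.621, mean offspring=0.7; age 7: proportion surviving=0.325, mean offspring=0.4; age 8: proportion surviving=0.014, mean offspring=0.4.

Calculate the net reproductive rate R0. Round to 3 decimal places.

2.919

lx·mx by age: 0, 0.2907, 0.3872, 0.5424, 0.5154, 0.6128, 0.4347, 0.13, 0.0056
R0 = Σ lx·mx = 2.9188 → 2.919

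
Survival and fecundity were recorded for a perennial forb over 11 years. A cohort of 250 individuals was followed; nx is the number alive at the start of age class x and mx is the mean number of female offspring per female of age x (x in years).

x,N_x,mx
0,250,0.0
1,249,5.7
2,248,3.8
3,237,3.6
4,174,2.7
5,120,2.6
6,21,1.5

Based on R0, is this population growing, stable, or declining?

growing

lx = nx/n0 = nx/250: 1, 0.996, 0.992, 0.948, 0.696, 0.48, 0.084
R0 = Σ lx·mx = 0 + 5.6772 + 3.7696 + 3.4128 + 1.8792 + 1.248 + 0.126 = 16.1128
R0 > 1, so the population is growing.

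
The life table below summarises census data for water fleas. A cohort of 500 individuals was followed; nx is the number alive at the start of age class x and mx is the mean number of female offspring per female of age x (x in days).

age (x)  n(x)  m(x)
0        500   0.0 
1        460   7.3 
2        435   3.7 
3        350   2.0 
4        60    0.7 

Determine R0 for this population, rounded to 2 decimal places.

11.42

lx = nx/n0 = nx/500: 1, 0.92, 0.87, 0.7, 0.12
lx·mx by age: 0, 6.716, 3.219, 1.4, 0.084
R0 = Σ lx·mx = 11.419 → 11.42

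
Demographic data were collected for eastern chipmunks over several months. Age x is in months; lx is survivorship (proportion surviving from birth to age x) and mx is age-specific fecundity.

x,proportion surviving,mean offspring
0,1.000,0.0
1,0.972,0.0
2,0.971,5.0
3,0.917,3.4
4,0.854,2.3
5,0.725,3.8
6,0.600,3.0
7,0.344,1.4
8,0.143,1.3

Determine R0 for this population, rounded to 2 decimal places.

lx·mx by age: 0, 0, 4.855, 3.1178, 1.9642, 2.755, 1.8, 0.4816, 0.1859
R0 = Σ lx·mx = 15.1595 → 15.16

15.16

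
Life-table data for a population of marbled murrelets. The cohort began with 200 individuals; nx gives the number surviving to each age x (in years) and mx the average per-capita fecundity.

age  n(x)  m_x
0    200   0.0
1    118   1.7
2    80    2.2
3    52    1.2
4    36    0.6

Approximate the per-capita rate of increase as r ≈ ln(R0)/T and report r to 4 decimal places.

lx = nx/n0 = nx/200: 1, 0.59, 0.4, 0.26, 0.18
R0 = Σ lx·mx = 0 + 1.003 + 0.88 + 0.312 + 0.108 = 2.303
Σ x·lx·mx = 4.131; T = 4.131/2.303 = 1.79375…
r ≈ ln(R0)/T = ln(2.303)/1.79375… = 0.465067… → 0.4651

0.4651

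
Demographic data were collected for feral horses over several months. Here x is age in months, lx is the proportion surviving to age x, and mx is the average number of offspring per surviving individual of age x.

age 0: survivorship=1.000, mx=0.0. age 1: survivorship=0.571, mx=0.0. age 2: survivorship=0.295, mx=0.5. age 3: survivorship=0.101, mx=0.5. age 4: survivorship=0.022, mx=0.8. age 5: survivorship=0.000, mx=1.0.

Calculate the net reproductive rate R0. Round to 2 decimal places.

0.22

lx·mx by age: 0, 0, 0.1475, 0.0505, 0.0176, 0
R0 = Σ lx·mx = 0.2156 → 0.22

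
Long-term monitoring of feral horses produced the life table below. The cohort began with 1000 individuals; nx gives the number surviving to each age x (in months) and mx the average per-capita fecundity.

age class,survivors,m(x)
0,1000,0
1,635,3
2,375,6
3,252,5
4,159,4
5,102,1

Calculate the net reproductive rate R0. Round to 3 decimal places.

6.153

lx = nx/n0 = nx/1000: 1, 0.635, 0.375, 0.252, 0.159, 0.102
lx·mx by age: 0, 1.905, 2.25, 1.26, 0.636, 0.102
R0 = Σ lx·mx = 6.153 → 6.153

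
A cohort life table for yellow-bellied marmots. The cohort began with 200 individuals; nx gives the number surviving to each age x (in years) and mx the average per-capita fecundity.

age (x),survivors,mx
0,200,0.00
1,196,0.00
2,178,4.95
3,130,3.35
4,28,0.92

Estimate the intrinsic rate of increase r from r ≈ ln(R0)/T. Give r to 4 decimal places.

lx = nx/n0 = nx/200: 1, 0.98, 0.89, 0.65, 0.14
R0 = Σ lx·mx = 0 + 0 + 4.4055 + 2.1775 + 0.1288 = 6.7118
Σ x·lx·mx = 15.8587; T = 15.8587/6.7118 = 2.36281…
r ≈ ln(R0)/T = ln(6.7118)/2.36281… = 0.805764… → 0.8058

0.8058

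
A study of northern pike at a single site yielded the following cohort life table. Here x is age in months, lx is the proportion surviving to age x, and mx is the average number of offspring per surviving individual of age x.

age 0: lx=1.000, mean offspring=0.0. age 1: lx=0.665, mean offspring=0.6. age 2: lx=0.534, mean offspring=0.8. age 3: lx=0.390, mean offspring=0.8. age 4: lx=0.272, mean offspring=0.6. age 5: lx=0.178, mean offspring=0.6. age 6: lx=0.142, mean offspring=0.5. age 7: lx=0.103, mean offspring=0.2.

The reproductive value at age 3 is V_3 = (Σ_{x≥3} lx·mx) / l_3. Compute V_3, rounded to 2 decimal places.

lx·mx for x ≥ 3: 0.312, 0.1632, 0.1068, 0.071, 0.0206 → sum = 0.6736
V_3 = 0.6736 / l_3 = 0.6736 / 0.39 = 1.727179… → 1.73

1.73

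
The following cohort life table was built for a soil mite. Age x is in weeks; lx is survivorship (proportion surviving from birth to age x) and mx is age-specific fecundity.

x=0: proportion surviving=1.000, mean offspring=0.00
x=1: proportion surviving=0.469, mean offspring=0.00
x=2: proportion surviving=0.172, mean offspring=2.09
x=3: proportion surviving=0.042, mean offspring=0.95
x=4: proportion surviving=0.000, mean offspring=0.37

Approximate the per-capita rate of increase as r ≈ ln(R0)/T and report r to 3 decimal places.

R0 = Σ lx·mx = 0 + 0 + 0.35948 + 0.0399 + 0 = 0.39938
Σ x·lx·mx = 0.83866; T = 0.83866/0.39938 = 2.0999…
r ≈ ln(R0)/T = ln(0.39938)/2.0999… = -0.43709… → -0.437

-0.437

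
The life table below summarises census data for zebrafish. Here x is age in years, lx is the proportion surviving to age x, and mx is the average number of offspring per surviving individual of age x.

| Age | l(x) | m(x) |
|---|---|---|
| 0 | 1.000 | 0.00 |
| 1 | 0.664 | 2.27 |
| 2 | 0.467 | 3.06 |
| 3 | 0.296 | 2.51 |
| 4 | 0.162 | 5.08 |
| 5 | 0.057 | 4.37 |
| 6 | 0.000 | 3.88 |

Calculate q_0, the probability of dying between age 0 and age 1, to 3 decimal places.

0.336

q_0 = (l_0 − l_1) / l_0 = (1 − 0.664) / 1
     = 0.336 / 1 = 0.336 → 0.336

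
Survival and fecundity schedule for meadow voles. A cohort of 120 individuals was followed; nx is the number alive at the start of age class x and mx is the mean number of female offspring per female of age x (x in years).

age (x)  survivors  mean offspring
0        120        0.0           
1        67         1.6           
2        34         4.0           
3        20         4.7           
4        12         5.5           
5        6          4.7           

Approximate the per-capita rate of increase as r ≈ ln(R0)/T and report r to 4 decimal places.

lx = nx/n0 = nx/120: 1, 0.55833…, 0.28333…, 0.16667…, 0.1, 0.05
R0 = Σ lx·mx = 0 + 0.89333… + 1.13333… + 0.78333… + 0.55 + 0.235 = 3.595…
Σ x·lx·mx = 8.885…; T = 8.885…/3.595… = 2.47149…
r ≈ ln(R0)/T = ln(3.595…)/2.47149… = 0.517722… → 0.5177

0.5177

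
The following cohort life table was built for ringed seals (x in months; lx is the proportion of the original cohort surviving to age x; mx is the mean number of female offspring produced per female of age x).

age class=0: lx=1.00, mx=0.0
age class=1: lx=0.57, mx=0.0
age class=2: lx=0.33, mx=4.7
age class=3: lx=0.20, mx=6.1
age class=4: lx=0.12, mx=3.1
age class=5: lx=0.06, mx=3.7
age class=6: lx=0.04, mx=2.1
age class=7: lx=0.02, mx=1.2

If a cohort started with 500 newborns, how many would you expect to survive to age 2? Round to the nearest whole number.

Expected survivors = N0 · l_2 = 500 × 0.33 = 165 → 165

165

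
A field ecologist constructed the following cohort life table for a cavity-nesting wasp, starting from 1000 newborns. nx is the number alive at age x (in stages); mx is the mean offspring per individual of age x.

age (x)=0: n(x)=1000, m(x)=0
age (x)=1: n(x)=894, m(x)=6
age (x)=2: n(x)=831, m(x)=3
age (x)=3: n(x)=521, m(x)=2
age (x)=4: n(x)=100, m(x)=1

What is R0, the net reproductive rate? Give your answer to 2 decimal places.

9.00

lx = nx/n0 = nx/1000: 1, 0.894, 0.831, 0.521, 0.1
lx·mx by age: 0, 5.364, 2.493, 1.042, 0.1
R0 = Σ lx·mx = 8.999 → 9.00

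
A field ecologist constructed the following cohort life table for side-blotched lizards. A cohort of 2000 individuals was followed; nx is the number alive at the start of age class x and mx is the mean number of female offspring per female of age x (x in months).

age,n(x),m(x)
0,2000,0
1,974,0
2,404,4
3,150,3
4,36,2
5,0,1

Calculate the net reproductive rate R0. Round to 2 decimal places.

lx = nx/n0 = nx/2000: 1, 0.487, 0.202, 0.075, 0.018, 0
lx·mx by age: 0, 0, 0.808, 0.225, 0.036, 0
R0 = Σ lx·mx = 1.069 → 1.07

1.07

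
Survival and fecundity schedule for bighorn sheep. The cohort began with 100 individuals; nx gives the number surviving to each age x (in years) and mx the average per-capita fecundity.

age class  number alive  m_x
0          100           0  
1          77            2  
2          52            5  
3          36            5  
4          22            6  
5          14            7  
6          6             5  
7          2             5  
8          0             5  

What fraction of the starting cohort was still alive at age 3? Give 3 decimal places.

l_3 = n_3/n_0 = 36/100 = 0.36 → 0.360

0.360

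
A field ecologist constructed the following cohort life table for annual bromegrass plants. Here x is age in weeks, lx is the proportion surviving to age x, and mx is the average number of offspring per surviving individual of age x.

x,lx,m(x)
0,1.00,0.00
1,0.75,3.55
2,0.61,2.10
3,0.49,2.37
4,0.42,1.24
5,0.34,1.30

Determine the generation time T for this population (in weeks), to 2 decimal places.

lx·mx: 0, 2.6625, 1.281, 1.1613, 0.5208, 0.442 → R0 = 6.0676
x·lx·mx: 0, 2.6625, 2.562, 3.4839, 2.0832, 2.21 → Σ = 13.0016
T = 13.0016 / 6.0676 = 2.142791… → 2.14

2.14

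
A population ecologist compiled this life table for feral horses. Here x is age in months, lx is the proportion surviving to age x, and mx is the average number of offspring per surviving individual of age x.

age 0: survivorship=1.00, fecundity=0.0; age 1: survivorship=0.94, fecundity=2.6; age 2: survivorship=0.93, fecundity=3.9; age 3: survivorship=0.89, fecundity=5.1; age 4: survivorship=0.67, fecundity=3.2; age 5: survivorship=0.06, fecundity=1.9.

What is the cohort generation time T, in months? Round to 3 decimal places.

lx·mx: 0, 2.444, 3.627, 4.539, 2.144, 0.114 → R0 = 12.868
x·lx·mx: 0, 2.444, 7.254, 13.617, 8.576, 0.57 → Σ = 32.461
T = 32.461 / 12.868 = 2.522614… → 2.523

2.523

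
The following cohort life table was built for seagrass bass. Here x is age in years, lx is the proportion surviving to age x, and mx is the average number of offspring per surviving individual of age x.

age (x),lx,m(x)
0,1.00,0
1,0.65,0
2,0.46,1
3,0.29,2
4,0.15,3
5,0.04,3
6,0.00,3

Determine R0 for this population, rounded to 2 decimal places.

1.61

lx·mx by age: 0, 0, 0.46, 0.58, 0.45, 0.12, 0
R0 = Σ lx·mx = 1.61 → 1.61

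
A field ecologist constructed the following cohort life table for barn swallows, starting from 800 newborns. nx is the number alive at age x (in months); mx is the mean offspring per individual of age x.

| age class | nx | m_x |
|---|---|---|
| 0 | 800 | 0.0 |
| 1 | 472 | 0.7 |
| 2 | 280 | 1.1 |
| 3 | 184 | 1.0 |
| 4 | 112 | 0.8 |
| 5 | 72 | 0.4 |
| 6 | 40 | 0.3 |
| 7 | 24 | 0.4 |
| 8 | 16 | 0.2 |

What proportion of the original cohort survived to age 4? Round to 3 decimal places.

l_4 = n_4/n_0 = 112/800 = 0.14 → 0.140

0.140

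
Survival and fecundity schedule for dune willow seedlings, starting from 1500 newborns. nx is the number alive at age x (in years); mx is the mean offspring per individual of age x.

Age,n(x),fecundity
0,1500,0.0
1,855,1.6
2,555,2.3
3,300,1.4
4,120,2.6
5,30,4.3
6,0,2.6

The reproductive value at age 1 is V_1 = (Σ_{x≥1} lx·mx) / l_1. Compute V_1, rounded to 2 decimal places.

4.10

lx = nx/n0 = nx/1500: 1, 0.57, 0.37, 0.2, 0.08, 0.02, 0
lx·mx for x ≥ 1: 0.912, 0.851, 0.28, 0.208, 0.086, 0 → sum = 2.337
V_1 = 2.337 / l_1 = 2.337 / 0.57 = 4.1 → 4.10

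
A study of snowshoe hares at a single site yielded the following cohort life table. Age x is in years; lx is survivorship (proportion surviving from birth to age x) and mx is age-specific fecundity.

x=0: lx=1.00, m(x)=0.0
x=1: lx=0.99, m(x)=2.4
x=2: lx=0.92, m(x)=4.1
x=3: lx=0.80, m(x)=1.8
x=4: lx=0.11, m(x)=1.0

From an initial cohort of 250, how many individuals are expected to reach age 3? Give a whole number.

Expected survivors = N0 · l_3 = 250 × 0.80 = 200 → 200

200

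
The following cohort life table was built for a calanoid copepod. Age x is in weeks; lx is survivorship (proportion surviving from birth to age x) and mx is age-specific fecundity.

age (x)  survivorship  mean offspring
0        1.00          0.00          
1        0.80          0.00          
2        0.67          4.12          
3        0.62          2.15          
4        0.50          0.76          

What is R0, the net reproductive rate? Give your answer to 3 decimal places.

lx·mx by age: 0, 0, 2.7604, 1.333, 0.38
R0 = Σ lx·mx = 4.4734 → 4.473

4.473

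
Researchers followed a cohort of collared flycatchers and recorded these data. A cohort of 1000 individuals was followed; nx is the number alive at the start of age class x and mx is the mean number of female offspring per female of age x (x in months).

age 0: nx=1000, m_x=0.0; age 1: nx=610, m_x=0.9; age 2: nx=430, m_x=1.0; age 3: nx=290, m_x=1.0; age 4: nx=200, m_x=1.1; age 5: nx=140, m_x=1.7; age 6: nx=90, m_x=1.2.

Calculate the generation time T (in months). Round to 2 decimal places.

2.72

lx = nx/n0 = nx/1000: 1, 0.61, 0.43, 0.29, 0.2, 0.14, 0.09
lx·mx: 0, 0.549, 0.43, 0.29, 0.22, 0.238, 0.108 → R0 = 1.835
x·lx·mx: 0, 0.549, 0.86, 0.87, 0.88, 1.19, 0.648 → Σ = 4.997
T = 4.997 / 1.835 = 2.723161… → 2.72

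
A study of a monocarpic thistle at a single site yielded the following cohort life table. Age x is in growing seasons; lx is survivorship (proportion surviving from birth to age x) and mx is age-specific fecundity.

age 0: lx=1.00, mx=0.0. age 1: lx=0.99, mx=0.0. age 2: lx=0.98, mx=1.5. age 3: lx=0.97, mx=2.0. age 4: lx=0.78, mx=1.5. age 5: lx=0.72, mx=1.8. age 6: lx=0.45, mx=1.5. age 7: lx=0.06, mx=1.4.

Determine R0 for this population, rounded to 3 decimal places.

lx·mx by age: 0, 0, 1.47, 1.94, 1.17, 1.296, 0.675, 0.084
R0 = Σ lx·mx = 6.635 → 6.635

6.635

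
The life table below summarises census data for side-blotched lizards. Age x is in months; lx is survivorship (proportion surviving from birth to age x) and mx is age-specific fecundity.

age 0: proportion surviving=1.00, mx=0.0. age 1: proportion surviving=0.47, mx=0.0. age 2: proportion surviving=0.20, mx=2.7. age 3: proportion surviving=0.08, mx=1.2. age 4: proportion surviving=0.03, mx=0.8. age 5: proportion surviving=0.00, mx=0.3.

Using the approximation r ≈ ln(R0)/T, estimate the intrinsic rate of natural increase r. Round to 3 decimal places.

R0 = Σ lx·mx = 0 + 0 + 0.54 + 0.096 + 0.024 + 0 = 0.66
Σ x·lx·mx = 1.464; T = 1.464/0.66 = 2.21818…
r ≈ ln(R0)/T = ln(0.66)/2.21818… = -0.18732… → -0.187

-0.187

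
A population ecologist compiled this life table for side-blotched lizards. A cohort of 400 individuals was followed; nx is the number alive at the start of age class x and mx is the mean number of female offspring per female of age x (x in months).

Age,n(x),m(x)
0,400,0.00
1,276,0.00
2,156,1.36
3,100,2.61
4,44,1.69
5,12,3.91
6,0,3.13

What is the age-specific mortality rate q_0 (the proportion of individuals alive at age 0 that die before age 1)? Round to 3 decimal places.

lx = nx/n0 = nx/400: 1, 0.69, 0.39, 0.25, 0.11, 0.03, 0
q_0 = (l_0 − l_1) / l_0 = (1 − 0.69) / 1
     = 0.31 / 1 = 0.31 → 0.310

0.310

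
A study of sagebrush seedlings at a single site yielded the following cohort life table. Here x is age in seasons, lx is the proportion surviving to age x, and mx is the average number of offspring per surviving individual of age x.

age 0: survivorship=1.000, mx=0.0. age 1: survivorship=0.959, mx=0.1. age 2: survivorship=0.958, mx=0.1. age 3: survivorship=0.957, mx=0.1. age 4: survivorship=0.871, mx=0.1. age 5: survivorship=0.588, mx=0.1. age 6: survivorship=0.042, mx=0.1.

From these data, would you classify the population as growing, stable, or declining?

R0 = Σ lx·mx = 0 + 0.0959 + 0.0958 + 0.0957 + 0.0871 + 0.0588 + 0.0042 = 0.4375
R0 < 1, so the population is declining.

declining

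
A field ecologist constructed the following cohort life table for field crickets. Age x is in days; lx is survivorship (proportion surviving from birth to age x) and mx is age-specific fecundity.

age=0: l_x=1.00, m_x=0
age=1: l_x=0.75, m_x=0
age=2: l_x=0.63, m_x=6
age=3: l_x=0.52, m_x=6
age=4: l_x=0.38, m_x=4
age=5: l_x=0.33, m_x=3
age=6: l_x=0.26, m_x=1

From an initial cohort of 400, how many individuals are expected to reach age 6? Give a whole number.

104

Expected survivors = N0 · l_6 = 400 × 0.26 = 104 → 104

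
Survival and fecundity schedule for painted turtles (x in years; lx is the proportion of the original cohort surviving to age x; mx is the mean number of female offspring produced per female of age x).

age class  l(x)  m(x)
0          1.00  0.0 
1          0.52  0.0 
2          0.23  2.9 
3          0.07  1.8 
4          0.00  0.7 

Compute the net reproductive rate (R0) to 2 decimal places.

0.79

lx·mx by age: 0, 0, 0.667, 0.126, 0
R0 = Σ lx·mx = 0.793 → 0.79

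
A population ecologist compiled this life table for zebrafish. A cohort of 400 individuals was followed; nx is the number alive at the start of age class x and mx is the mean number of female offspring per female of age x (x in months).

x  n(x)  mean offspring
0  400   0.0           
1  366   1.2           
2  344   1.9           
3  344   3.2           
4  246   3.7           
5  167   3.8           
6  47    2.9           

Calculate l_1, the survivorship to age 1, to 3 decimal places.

l_1 = n_1/n_0 = 366/400 = 0.915 → 0.915

0.915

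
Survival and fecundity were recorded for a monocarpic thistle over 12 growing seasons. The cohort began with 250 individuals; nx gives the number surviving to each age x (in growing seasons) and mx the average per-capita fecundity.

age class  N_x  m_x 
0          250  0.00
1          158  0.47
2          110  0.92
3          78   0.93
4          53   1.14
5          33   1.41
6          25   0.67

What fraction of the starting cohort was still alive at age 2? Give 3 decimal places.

l_2 = n_2/n_0 = 110/250 = 0.44 → 0.440

0.440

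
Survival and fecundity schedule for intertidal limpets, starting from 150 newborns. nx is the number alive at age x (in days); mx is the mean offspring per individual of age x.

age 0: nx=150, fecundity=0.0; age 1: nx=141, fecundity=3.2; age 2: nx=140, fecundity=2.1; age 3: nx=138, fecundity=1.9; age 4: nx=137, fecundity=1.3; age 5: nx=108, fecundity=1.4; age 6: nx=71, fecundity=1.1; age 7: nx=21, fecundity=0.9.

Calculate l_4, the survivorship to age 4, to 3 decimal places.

0.913

l_4 = n_4/n_0 = 137/150 = 0.913333… → 0.913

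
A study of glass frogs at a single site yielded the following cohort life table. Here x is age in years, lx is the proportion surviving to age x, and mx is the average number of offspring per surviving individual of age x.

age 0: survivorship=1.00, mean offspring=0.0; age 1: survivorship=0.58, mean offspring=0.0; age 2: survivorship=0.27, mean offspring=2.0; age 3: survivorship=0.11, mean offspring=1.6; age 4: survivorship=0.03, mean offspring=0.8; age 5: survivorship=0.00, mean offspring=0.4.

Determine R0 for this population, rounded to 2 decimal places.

lx·mx by age: 0, 0, 0.54, 0.176, 0.024, 0
R0 = Σ lx·mx = 0.74 → 0.74

0.74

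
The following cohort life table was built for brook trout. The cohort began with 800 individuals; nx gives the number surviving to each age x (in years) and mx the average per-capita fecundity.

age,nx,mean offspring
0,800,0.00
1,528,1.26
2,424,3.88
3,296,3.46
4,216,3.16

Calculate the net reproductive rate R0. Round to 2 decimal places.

5.02

lx = nx/n0 = nx/800: 1, 0.66, 0.53, 0.37, 0.27
lx·mx by age: 0, 0.8316, 2.0564, 1.2802, 0.8532
R0 = Σ lx·mx = 5.0214 → 5.02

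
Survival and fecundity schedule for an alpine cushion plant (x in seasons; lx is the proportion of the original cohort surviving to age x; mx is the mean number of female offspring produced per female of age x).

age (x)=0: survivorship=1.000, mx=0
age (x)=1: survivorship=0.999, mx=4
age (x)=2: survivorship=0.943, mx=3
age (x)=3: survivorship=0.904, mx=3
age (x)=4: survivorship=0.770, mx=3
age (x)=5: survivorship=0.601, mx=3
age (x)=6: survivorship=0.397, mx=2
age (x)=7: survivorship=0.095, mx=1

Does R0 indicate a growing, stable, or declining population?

growing

R0 = Σ lx·mx = 0 + 3.996 + 2.829 + 2.712 + 2.31 + 1.803 + 0.794 + 0.095 = 14.539
R0 > 1, so the population is growing.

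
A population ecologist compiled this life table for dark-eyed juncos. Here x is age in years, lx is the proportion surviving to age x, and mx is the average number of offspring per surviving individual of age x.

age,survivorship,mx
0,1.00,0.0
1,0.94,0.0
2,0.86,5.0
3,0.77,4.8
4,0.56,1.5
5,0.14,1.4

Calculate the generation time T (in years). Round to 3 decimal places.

2.660

lx·mx: 0, 0, 4.3, 3.696, 0.84, 0.196 → R0 = 9.032
x·lx·mx: 0, 0, 8.6, 11.088, 3.36, 0.98 → Σ = 24.028
T = 24.028 / 9.032 = 2.660319… → 2.660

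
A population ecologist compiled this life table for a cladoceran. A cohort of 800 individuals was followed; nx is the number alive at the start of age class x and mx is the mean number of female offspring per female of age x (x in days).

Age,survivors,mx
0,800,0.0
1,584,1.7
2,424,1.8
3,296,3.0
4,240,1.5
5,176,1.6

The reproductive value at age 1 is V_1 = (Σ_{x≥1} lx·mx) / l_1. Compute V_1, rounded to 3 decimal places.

lx = nx/n0 = nx/800: 1, 0.73, 0.53, 0.37, 0.3, 0.22
lx·mx for x ≥ 1: 1.241, 0.954, 1.11, 0.45, 0.352 → sum = 4.107
V_1 = 4.107 / l_1 = 4.107 / 0.73 = 5.626027… → 5.626

5.626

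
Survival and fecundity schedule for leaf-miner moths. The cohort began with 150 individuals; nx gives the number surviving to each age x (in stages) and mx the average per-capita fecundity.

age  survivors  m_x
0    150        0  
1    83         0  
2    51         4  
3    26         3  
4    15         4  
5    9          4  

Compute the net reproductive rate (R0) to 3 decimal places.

lx = nx/n0 = nx/150: 1, 0.55333…, 0.34, 0.17333…, 0.1, 0.06
lx·mx by age: 0, 0, 1.36, 0.52…, 0.4, 0.24
R0 = Σ lx·mx = 2.52… → 2.520

2.520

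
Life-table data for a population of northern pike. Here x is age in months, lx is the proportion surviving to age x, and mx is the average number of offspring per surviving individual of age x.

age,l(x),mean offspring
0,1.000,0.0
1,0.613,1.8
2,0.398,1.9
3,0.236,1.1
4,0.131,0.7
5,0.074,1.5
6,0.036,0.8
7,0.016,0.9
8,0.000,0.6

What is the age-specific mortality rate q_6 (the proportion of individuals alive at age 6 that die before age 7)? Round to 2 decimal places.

0.56

q_6 = (l_6 − l_7) / l_6 = (0.036 − 0.016) / 0.036
     = 0.02 / 0.036 = 0.555556… → 0.56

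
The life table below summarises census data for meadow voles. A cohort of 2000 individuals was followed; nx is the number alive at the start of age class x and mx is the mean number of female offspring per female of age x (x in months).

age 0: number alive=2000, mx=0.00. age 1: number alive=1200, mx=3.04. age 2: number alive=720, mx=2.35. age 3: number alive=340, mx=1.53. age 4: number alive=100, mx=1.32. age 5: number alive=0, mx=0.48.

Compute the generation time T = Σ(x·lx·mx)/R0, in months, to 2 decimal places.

lx = nx/n0 = nx/2000: 1, 0.6, 0.36, 0.17, 0.05, 0
lx·mx: 0, 1.824, 0.846, 0.2601, 0.066, 0 → R0 = 2.9961
x·lx·mx: 0, 1.824, 1.692, 0.7803, 0.264, 0 → Σ = 4.5603
T = 4.5603 / 2.9961 = 1.522079… → 1.52

1.52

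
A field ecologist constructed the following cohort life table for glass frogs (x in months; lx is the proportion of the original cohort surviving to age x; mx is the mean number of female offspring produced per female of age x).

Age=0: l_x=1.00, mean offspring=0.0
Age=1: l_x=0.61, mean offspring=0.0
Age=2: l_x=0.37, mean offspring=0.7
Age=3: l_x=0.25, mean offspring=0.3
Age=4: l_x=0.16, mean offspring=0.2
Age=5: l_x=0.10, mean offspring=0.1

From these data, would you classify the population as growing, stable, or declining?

declining

R0 = Σ lx·mx = 0 + 0 + 0.259 + 0.075 + 0.032 + 0.01 = 0.376
R0 < 1, so the population is declining.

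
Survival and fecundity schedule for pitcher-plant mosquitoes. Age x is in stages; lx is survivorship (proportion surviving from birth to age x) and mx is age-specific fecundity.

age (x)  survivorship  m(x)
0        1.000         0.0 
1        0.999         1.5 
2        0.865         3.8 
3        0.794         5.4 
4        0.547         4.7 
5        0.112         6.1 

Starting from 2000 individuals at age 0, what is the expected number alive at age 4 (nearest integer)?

Expected survivors = N0 · l_4 = 2000 × 0.547 = 1094 → 1094

1094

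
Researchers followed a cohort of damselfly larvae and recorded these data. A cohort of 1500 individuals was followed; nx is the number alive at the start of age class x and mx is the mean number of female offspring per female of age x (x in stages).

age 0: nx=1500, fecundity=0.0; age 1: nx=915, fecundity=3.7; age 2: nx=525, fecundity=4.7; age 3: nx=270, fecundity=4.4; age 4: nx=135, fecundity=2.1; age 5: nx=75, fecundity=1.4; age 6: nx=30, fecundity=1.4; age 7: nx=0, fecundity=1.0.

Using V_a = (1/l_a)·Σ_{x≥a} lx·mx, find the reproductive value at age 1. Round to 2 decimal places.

8.17

lx = nx/n0 = nx/1500: 1, 0.61, 0.35, 0.18, 0.09, 0.05, 0.02, 0
lx·mx for x ≥ 1: 2.257, 1.645, 0.792, 0.189, 0.07, 0.028, 0 → sum = 4.981
V_1 = 4.981 / l_1 = 4.981 / 0.61 = 8.165574… → 8.17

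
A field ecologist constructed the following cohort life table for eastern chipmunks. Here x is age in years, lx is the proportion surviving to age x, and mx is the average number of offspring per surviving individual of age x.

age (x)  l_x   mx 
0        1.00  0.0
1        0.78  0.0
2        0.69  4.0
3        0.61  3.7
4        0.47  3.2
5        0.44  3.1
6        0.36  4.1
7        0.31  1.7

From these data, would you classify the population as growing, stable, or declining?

growing

R0 = Σ lx·mx = 0 + 0 + 2.76 + 2.257 + 1.504 + 1.364 + 1.476 + 0.527 = 9.888
R0 > 1, so the population is growing.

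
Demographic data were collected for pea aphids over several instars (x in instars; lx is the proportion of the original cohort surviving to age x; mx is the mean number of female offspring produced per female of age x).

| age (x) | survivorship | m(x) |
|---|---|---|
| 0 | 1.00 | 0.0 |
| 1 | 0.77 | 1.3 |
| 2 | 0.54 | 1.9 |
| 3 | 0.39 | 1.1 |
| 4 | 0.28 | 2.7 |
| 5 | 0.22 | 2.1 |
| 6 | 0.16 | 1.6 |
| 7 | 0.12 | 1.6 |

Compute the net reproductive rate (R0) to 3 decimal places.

4.122

lx·mx by age: 0, 1.001, 1.026, 0.429, 0.756, 0.462, 0.256, 0.192
R0 = Σ lx·mx = 4.122 → 4.122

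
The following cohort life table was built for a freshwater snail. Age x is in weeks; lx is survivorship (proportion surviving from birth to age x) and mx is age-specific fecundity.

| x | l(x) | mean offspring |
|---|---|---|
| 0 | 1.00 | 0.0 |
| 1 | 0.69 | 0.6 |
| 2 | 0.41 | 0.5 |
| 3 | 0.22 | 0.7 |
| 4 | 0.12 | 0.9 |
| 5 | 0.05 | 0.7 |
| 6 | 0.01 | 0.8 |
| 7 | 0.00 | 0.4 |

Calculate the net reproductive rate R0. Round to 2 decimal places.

0.92

lx·mx by age: 0, 0.414, 0.205, 0.154, 0.108, 0.035, 0.008, 0
R0 = Σ lx·mx = 0.924 → 0.92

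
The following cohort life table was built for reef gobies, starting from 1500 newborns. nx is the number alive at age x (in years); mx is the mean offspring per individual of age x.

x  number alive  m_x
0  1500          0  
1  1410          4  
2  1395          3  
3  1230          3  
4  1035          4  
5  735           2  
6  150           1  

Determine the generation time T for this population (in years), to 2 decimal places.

2.59

lx = nx/n0 = nx/1500: 1, 0.94, 0.93, 0.82, 0.69, 0.49, 0.1
lx·mx: 0, 3.76, 2.79, 2.46, 2.76, 0.98, 0.1 → R0 = 12.85
x·lx·mx: 0, 3.76, 5.58, 7.38, 11.04, 4.9, 0.6 → Σ = 33.26
T = 33.26 / 12.85 = 2.588327… → 2.59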